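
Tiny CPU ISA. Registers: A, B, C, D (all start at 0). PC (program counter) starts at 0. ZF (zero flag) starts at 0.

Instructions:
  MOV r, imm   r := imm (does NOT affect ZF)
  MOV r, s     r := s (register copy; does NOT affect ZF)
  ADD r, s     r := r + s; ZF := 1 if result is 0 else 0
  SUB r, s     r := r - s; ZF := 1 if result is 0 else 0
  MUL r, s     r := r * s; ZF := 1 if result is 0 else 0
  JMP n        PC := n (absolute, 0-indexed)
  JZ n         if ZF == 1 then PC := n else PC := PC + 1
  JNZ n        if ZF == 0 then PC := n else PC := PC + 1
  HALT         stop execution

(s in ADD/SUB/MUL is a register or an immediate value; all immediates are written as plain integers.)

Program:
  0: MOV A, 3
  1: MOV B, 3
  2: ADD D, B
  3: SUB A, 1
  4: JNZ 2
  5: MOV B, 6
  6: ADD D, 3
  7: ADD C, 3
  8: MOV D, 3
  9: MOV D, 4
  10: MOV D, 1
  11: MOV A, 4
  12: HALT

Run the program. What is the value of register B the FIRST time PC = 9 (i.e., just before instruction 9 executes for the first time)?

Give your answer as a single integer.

Step 1: PC=0 exec 'MOV A, 3'. After: A=3 B=0 C=0 D=0 ZF=0 PC=1
Step 2: PC=1 exec 'MOV B, 3'. After: A=3 B=3 C=0 D=0 ZF=0 PC=2
Step 3: PC=2 exec 'ADD D, B'. After: A=3 B=3 C=0 D=3 ZF=0 PC=3
Step 4: PC=3 exec 'SUB A, 1'. After: A=2 B=3 C=0 D=3 ZF=0 PC=4
Step 5: PC=4 exec 'JNZ 2'. After: A=2 B=3 C=0 D=3 ZF=0 PC=2
Step 6: PC=2 exec 'ADD D, B'. After: A=2 B=3 C=0 D=6 ZF=0 PC=3
Step 7: PC=3 exec 'SUB A, 1'. After: A=1 B=3 C=0 D=6 ZF=0 PC=4
Step 8: PC=4 exec 'JNZ 2'. After: A=1 B=3 C=0 D=6 ZF=0 PC=2
Step 9: PC=2 exec 'ADD D, B'. After: A=1 B=3 C=0 D=9 ZF=0 PC=3
Step 10: PC=3 exec 'SUB A, 1'. After: A=0 B=3 C=0 D=9 ZF=1 PC=4
Step 11: PC=4 exec 'JNZ 2'. After: A=0 B=3 C=0 D=9 ZF=1 PC=5
Step 12: PC=5 exec 'MOV B, 6'. After: A=0 B=6 C=0 D=9 ZF=1 PC=6
Step 13: PC=6 exec 'ADD D, 3'. After: A=0 B=6 C=0 D=12 ZF=0 PC=7
Step 14: PC=7 exec 'ADD C, 3'. After: A=0 B=6 C=3 D=12 ZF=0 PC=8
Step 15: PC=8 exec 'MOV D, 3'. After: A=0 B=6 C=3 D=3 ZF=0 PC=9
First time PC=9: B=6

6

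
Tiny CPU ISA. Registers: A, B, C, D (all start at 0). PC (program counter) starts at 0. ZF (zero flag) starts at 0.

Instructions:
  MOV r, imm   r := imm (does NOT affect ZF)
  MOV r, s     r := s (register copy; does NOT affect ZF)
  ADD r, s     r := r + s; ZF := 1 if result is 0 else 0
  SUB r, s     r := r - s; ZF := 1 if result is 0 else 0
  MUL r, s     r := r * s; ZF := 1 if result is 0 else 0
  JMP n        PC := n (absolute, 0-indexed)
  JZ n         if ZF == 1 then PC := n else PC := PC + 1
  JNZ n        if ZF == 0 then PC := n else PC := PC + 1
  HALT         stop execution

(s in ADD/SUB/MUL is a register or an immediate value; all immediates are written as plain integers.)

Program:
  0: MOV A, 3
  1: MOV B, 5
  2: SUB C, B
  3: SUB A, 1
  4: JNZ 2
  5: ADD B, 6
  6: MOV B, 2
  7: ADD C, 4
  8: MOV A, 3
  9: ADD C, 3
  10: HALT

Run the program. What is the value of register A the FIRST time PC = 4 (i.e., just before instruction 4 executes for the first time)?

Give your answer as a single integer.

Step 1: PC=0 exec 'MOV A, 3'. After: A=3 B=0 C=0 D=0 ZF=0 PC=1
Step 2: PC=1 exec 'MOV B, 5'. After: A=3 B=5 C=0 D=0 ZF=0 PC=2
Step 3: PC=2 exec 'SUB C, B'. After: A=3 B=5 C=-5 D=0 ZF=0 PC=3
Step 4: PC=3 exec 'SUB A, 1'. After: A=2 B=5 C=-5 D=0 ZF=0 PC=4
First time PC=4: A=2

2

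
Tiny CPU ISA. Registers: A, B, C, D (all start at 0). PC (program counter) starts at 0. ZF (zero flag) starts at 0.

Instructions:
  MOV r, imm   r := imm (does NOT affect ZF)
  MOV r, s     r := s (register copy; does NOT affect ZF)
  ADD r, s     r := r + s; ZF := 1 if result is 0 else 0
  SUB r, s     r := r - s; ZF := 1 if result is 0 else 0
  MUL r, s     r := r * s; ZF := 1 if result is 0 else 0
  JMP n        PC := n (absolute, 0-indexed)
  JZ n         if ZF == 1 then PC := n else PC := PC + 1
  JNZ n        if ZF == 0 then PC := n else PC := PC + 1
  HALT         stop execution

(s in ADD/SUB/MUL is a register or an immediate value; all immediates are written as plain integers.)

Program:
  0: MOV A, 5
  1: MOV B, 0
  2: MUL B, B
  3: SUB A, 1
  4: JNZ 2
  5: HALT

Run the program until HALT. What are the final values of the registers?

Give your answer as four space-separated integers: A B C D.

Answer: 0 0 0 0

Derivation:
Step 1: PC=0 exec 'MOV A, 5'. After: A=5 B=0 C=0 D=0 ZF=0 PC=1
Step 2: PC=1 exec 'MOV B, 0'. After: A=5 B=0 C=0 D=0 ZF=0 PC=2
Step 3: PC=2 exec 'MUL B, B'. After: A=5 B=0 C=0 D=0 ZF=1 PC=3
Step 4: PC=3 exec 'SUB A, 1'. After: A=4 B=0 C=0 D=0 ZF=0 PC=4
Step 5: PC=4 exec 'JNZ 2'. After: A=4 B=0 C=0 D=0 ZF=0 PC=2
Step 6: PC=2 exec 'MUL B, B'. After: A=4 B=0 C=0 D=0 ZF=1 PC=3
Step 7: PC=3 exec 'SUB A, 1'. After: A=3 B=0 C=0 D=0 ZF=0 PC=4
Step 8: PC=4 exec 'JNZ 2'. After: A=3 B=0 C=0 D=0 ZF=0 PC=2
Step 9: PC=2 exec 'MUL B, B'. After: A=3 B=0 C=0 D=0 ZF=1 PC=3
Step 10: PC=3 exec 'SUB A, 1'. After: A=2 B=0 C=0 D=0 ZF=0 PC=4
Step 11: PC=4 exec 'JNZ 2'. After: A=2 B=0 C=0 D=0 ZF=0 PC=2
Step 12: PC=2 exec 'MUL B, B'. After: A=2 B=0 C=0 D=0 ZF=1 PC=3
Step 13: PC=3 exec 'SUB A, 1'. After: A=1 B=0 C=0 D=0 ZF=0 PC=4
Step 14: PC=4 exec 'JNZ 2'. After: A=1 B=0 C=0 D=0 ZF=0 PC=2
Step 15: PC=2 exec 'MUL B, B'. After: A=1 B=0 C=0 D=0 ZF=1 PC=3
Step 16: PC=3 exec 'SUB A, 1'. After: A=0 B=0 C=0 D=0 ZF=1 PC=4
Step 17: PC=4 exec 'JNZ 2'. After: A=0 B=0 C=0 D=0 ZF=1 PC=5
Step 18: PC=5 exec 'HALT'. After: A=0 B=0 C=0 D=0 ZF=1 PC=5 HALTED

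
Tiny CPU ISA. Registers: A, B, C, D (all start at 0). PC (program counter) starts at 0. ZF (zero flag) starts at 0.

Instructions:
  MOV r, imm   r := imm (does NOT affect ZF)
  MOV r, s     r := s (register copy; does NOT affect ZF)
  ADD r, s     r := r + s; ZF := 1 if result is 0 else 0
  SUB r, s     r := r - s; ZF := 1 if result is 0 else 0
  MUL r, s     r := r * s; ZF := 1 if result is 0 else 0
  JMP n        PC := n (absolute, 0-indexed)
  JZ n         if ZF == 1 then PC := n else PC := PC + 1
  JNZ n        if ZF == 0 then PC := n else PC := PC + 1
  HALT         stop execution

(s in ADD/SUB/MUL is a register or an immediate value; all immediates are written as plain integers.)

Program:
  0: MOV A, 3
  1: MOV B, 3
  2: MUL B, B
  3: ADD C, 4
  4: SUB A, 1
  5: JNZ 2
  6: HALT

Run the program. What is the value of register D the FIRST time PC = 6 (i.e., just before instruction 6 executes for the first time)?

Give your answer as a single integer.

Step 1: PC=0 exec 'MOV A, 3'. After: A=3 B=0 C=0 D=0 ZF=0 PC=1
Step 2: PC=1 exec 'MOV B, 3'. After: A=3 B=3 C=0 D=0 ZF=0 PC=2
Step 3: PC=2 exec 'MUL B, B'. After: A=3 B=9 C=0 D=0 ZF=0 PC=3
Step 4: PC=3 exec 'ADD C, 4'. After: A=3 B=9 C=4 D=0 ZF=0 PC=4
Step 5: PC=4 exec 'SUB A, 1'. After: A=2 B=9 C=4 D=0 ZF=0 PC=5
Step 6: PC=5 exec 'JNZ 2'. After: A=2 B=9 C=4 D=0 ZF=0 PC=2
Step 7: PC=2 exec 'MUL B, B'. After: A=2 B=81 C=4 D=0 ZF=0 PC=3
Step 8: PC=3 exec 'ADD C, 4'. After: A=2 B=81 C=8 D=0 ZF=0 PC=4
Step 9: PC=4 exec 'SUB A, 1'. After: A=1 B=81 C=8 D=0 ZF=0 PC=5
Step 10: PC=5 exec 'JNZ 2'. After: A=1 B=81 C=8 D=0 ZF=0 PC=2
Step 11: PC=2 exec 'MUL B, B'. After: A=1 B=6561 C=8 D=0 ZF=0 PC=3
Step 12: PC=3 exec 'ADD C, 4'. After: A=1 B=6561 C=12 D=0 ZF=0 PC=4
Step 13: PC=4 exec 'SUB A, 1'. After: A=0 B=6561 C=12 D=0 ZF=1 PC=5
Step 14: PC=5 exec 'JNZ 2'. After: A=0 B=6561 C=12 D=0 ZF=1 PC=6
First time PC=6: D=0

0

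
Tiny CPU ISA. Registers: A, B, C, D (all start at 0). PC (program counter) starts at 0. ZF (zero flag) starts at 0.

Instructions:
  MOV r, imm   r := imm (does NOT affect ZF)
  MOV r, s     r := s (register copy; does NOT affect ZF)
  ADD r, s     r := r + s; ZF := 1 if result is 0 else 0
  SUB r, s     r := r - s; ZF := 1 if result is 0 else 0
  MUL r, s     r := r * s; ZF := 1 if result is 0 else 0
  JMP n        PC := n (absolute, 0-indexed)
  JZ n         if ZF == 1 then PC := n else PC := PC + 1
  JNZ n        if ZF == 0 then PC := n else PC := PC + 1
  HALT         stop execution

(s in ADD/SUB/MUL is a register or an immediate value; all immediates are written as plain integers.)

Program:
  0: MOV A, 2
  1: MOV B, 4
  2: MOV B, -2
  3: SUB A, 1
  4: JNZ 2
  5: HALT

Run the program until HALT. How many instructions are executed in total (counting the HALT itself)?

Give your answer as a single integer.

Answer: 9

Derivation:
Step 1: PC=0 exec 'MOV A, 2'. After: A=2 B=0 C=0 D=0 ZF=0 PC=1
Step 2: PC=1 exec 'MOV B, 4'. After: A=2 B=4 C=0 D=0 ZF=0 PC=2
Step 3: PC=2 exec 'MOV B, -2'. After: A=2 B=-2 C=0 D=0 ZF=0 PC=3
Step 4: PC=3 exec 'SUB A, 1'. After: A=1 B=-2 C=0 D=0 ZF=0 PC=4
Step 5: PC=4 exec 'JNZ 2'. After: A=1 B=-2 C=0 D=0 ZF=0 PC=2
Step 6: PC=2 exec 'MOV B, -2'. After: A=1 B=-2 C=0 D=0 ZF=0 PC=3
Step 7: PC=3 exec 'SUB A, 1'. After: A=0 B=-2 C=0 D=0 ZF=1 PC=4
Step 8: PC=4 exec 'JNZ 2'. After: A=0 B=-2 C=0 D=0 ZF=1 PC=5
Step 9: PC=5 exec 'HALT'. After: A=0 B=-2 C=0 D=0 ZF=1 PC=5 HALTED
Total instructions executed: 9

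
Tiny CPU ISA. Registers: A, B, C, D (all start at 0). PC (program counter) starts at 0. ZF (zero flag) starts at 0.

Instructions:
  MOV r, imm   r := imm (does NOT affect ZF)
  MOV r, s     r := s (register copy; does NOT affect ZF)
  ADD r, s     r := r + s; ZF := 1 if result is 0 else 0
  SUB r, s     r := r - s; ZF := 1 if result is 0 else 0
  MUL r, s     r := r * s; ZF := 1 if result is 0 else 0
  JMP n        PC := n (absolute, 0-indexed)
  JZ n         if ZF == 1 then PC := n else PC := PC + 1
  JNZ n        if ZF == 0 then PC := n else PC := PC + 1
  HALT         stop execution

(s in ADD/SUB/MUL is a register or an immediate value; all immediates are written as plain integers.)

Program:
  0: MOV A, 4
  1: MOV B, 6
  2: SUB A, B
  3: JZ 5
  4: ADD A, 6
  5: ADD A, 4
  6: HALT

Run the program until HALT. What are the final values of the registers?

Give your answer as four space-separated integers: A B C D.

Step 1: PC=0 exec 'MOV A, 4'. After: A=4 B=0 C=0 D=0 ZF=0 PC=1
Step 2: PC=1 exec 'MOV B, 6'. After: A=4 B=6 C=0 D=0 ZF=0 PC=2
Step 3: PC=2 exec 'SUB A, B'. After: A=-2 B=6 C=0 D=0 ZF=0 PC=3
Step 4: PC=3 exec 'JZ 5'. After: A=-2 B=6 C=0 D=0 ZF=0 PC=4
Step 5: PC=4 exec 'ADD A, 6'. After: A=4 B=6 C=0 D=0 ZF=0 PC=5
Step 6: PC=5 exec 'ADD A, 4'. After: A=8 B=6 C=0 D=0 ZF=0 PC=6
Step 7: PC=6 exec 'HALT'. After: A=8 B=6 C=0 D=0 ZF=0 PC=6 HALTED

Answer: 8 6 0 0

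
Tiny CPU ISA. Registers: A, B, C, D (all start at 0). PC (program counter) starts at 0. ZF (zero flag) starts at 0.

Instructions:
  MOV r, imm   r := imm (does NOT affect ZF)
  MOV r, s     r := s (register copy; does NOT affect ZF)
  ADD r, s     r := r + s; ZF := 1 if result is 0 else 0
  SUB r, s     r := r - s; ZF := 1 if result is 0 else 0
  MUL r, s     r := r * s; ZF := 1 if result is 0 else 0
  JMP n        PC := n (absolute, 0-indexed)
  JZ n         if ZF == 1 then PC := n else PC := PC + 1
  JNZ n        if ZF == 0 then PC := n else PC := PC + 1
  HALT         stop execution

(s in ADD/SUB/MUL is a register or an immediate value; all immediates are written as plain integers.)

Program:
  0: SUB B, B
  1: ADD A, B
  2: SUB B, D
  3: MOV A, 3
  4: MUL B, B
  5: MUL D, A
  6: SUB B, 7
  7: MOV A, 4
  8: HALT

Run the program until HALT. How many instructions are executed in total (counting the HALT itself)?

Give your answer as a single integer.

Step 1: PC=0 exec 'SUB B, B'. After: A=0 B=0 C=0 D=0 ZF=1 PC=1
Step 2: PC=1 exec 'ADD A, B'. After: A=0 B=0 C=0 D=0 ZF=1 PC=2
Step 3: PC=2 exec 'SUB B, D'. After: A=0 B=0 C=0 D=0 ZF=1 PC=3
Step 4: PC=3 exec 'MOV A, 3'. After: A=3 B=0 C=0 D=0 ZF=1 PC=4
Step 5: PC=4 exec 'MUL B, B'. After: A=3 B=0 C=0 D=0 ZF=1 PC=5
Step 6: PC=5 exec 'MUL D, A'. After: A=3 B=0 C=0 D=0 ZF=1 PC=6
Step 7: PC=6 exec 'SUB B, 7'. After: A=3 B=-7 C=0 D=0 ZF=0 PC=7
Step 8: PC=7 exec 'MOV A, 4'. After: A=4 B=-7 C=0 D=0 ZF=0 PC=8
Step 9: PC=8 exec 'HALT'. After: A=4 B=-7 C=0 D=0 ZF=0 PC=8 HALTED
Total instructions executed: 9

Answer: 9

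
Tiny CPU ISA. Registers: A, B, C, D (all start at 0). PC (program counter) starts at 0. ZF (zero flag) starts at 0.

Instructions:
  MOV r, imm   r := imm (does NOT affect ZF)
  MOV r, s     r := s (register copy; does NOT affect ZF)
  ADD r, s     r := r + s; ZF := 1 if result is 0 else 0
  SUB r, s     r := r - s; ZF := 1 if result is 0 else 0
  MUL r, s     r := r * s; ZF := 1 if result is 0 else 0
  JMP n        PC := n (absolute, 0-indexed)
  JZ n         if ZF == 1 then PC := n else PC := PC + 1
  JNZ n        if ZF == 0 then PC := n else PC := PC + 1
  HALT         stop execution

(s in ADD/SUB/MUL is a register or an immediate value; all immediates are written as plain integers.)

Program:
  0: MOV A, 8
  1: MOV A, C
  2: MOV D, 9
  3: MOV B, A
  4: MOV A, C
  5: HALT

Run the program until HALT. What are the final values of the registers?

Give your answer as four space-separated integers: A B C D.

Step 1: PC=0 exec 'MOV A, 8'. After: A=8 B=0 C=0 D=0 ZF=0 PC=1
Step 2: PC=1 exec 'MOV A, C'. After: A=0 B=0 C=0 D=0 ZF=0 PC=2
Step 3: PC=2 exec 'MOV D, 9'. After: A=0 B=0 C=0 D=9 ZF=0 PC=3
Step 4: PC=3 exec 'MOV B, A'. After: A=0 B=0 C=0 D=9 ZF=0 PC=4
Step 5: PC=4 exec 'MOV A, C'. After: A=0 B=0 C=0 D=9 ZF=0 PC=5
Step 6: PC=5 exec 'HALT'. After: A=0 B=0 C=0 D=9 ZF=0 PC=5 HALTED

Answer: 0 0 0 9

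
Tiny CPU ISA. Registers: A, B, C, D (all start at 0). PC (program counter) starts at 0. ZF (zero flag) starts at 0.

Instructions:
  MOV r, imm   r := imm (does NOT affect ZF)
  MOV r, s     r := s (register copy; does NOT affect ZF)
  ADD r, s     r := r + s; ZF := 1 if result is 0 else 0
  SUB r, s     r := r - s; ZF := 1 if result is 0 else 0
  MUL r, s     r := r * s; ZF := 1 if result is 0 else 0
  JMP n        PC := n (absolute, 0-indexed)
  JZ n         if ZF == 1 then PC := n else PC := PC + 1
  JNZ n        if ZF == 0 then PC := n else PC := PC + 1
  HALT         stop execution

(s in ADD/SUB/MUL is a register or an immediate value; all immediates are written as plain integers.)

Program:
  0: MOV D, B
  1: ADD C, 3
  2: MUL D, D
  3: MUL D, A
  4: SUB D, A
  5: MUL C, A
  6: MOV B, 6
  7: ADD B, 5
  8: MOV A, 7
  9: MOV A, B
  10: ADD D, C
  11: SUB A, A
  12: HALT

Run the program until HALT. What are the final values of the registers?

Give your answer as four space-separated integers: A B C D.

Step 1: PC=0 exec 'MOV D, B'. After: A=0 B=0 C=0 D=0 ZF=0 PC=1
Step 2: PC=1 exec 'ADD C, 3'. After: A=0 B=0 C=3 D=0 ZF=0 PC=2
Step 3: PC=2 exec 'MUL D, D'. After: A=0 B=0 C=3 D=0 ZF=1 PC=3
Step 4: PC=3 exec 'MUL D, A'. After: A=0 B=0 C=3 D=0 ZF=1 PC=4
Step 5: PC=4 exec 'SUB D, A'. After: A=0 B=0 C=3 D=0 ZF=1 PC=5
Step 6: PC=5 exec 'MUL C, A'. After: A=0 B=0 C=0 D=0 ZF=1 PC=6
Step 7: PC=6 exec 'MOV B, 6'. After: A=0 B=6 C=0 D=0 ZF=1 PC=7
Step 8: PC=7 exec 'ADD B, 5'. After: A=0 B=11 C=0 D=0 ZF=0 PC=8
Step 9: PC=8 exec 'MOV A, 7'. After: A=7 B=11 C=0 D=0 ZF=0 PC=9
Step 10: PC=9 exec 'MOV A, B'. After: A=11 B=11 C=0 D=0 ZF=0 PC=10
Step 11: PC=10 exec 'ADD D, C'. After: A=11 B=11 C=0 D=0 ZF=1 PC=11
Step 12: PC=11 exec 'SUB A, A'. After: A=0 B=11 C=0 D=0 ZF=1 PC=12
Step 13: PC=12 exec 'HALT'. After: A=0 B=11 C=0 D=0 ZF=1 PC=12 HALTED

Answer: 0 11 0 0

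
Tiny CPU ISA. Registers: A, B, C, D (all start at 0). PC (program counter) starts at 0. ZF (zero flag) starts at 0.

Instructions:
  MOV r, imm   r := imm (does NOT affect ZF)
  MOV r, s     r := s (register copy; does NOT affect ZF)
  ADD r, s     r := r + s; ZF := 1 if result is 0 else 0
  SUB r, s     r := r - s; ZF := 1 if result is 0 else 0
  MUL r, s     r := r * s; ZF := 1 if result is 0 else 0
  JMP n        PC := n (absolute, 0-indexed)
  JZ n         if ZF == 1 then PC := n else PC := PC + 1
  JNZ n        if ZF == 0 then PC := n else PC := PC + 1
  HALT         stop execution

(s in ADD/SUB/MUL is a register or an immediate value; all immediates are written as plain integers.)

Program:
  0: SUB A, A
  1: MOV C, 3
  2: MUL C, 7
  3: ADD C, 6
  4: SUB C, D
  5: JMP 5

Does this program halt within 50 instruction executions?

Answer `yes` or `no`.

Answer: no

Derivation:
Step 1: PC=0 exec 'SUB A, A'. After: A=0 B=0 C=0 D=0 ZF=1 PC=1
Step 2: PC=1 exec 'MOV C, 3'. After: A=0 B=0 C=3 D=0 ZF=1 PC=2
Step 3: PC=2 exec 'MUL C, 7'. After: A=0 B=0 C=21 D=0 ZF=0 PC=3
Step 4: PC=3 exec 'ADD C, 6'. After: A=0 B=0 C=27 D=0 ZF=0 PC=4
Step 5: PC=4 exec 'SUB C, D'. After: A=0 B=0 C=27 D=0 ZF=0 PC=5
Step 6: PC=5 exec 'JMP 5'. After: A=0 B=0 C=27 D=0 ZF=0 PC=5
State after step 6 equals state after step 5: the program is in a cycle of length 1 and will never halt.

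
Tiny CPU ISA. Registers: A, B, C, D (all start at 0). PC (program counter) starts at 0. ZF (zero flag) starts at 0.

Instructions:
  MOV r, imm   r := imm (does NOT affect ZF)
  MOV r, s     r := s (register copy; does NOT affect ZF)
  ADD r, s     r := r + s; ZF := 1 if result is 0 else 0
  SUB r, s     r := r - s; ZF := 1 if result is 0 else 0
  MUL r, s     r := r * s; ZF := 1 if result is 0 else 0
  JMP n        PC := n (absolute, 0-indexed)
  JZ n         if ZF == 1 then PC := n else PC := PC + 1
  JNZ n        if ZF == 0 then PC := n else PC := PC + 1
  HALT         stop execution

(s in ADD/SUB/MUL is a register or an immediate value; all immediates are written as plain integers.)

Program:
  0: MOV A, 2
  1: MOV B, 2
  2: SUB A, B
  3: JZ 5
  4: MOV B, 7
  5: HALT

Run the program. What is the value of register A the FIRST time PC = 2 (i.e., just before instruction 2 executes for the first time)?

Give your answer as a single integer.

Step 1: PC=0 exec 'MOV A, 2'. After: A=2 B=0 C=0 D=0 ZF=0 PC=1
Step 2: PC=1 exec 'MOV B, 2'. After: A=2 B=2 C=0 D=0 ZF=0 PC=2
First time PC=2: A=2

2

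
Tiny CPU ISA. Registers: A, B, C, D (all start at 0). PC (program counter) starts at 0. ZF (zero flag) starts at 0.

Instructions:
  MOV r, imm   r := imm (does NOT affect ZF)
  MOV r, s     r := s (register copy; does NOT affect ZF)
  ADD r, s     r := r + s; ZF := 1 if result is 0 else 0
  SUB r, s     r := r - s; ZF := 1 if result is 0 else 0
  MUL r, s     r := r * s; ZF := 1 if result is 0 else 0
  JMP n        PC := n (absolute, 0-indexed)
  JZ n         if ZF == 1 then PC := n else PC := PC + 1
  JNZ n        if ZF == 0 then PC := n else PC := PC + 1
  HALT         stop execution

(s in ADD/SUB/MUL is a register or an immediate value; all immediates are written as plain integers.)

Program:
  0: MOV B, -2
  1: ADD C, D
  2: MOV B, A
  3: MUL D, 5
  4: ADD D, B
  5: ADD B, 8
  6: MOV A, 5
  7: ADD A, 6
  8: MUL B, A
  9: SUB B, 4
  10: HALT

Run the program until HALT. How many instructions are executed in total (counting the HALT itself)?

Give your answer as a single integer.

Answer: 11

Derivation:
Step 1: PC=0 exec 'MOV B, -2'. After: A=0 B=-2 C=0 D=0 ZF=0 PC=1
Step 2: PC=1 exec 'ADD C, D'. After: A=0 B=-2 C=0 D=0 ZF=1 PC=2
Step 3: PC=2 exec 'MOV B, A'. After: A=0 B=0 C=0 D=0 ZF=1 PC=3
Step 4: PC=3 exec 'MUL D, 5'. After: A=0 B=0 C=0 D=0 ZF=1 PC=4
Step 5: PC=4 exec 'ADD D, B'. After: A=0 B=0 C=0 D=0 ZF=1 PC=5
Step 6: PC=5 exec 'ADD B, 8'. After: A=0 B=8 C=0 D=0 ZF=0 PC=6
Step 7: PC=6 exec 'MOV A, 5'. After: A=5 B=8 C=0 D=0 ZF=0 PC=7
Step 8: PC=7 exec 'ADD A, 6'. After: A=11 B=8 C=0 D=0 ZF=0 PC=8
Step 9: PC=8 exec 'MUL B, A'. After: A=11 B=88 C=0 D=0 ZF=0 PC=9
Step 10: PC=9 exec 'SUB B, 4'. After: A=11 B=84 C=0 D=0 ZF=0 PC=10
Step 11: PC=10 exec 'HALT'. After: A=11 B=84 C=0 D=0 ZF=0 PC=10 HALTED
Total instructions executed: 11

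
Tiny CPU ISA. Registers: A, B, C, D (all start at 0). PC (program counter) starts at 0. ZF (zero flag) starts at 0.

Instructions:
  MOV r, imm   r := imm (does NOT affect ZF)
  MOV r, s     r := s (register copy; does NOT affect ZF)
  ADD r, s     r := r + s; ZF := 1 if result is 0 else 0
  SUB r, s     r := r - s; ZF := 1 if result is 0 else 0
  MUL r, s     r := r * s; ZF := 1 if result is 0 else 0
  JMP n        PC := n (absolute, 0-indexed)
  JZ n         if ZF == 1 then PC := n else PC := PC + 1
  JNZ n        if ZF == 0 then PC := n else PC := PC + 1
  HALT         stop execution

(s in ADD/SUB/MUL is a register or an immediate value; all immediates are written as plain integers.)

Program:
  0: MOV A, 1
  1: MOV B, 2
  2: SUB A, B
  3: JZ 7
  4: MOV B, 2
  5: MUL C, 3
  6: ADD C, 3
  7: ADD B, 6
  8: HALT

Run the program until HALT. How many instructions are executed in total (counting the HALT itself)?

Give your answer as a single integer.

Step 1: PC=0 exec 'MOV A, 1'. After: A=1 B=0 C=0 D=0 ZF=0 PC=1
Step 2: PC=1 exec 'MOV B, 2'. After: A=1 B=2 C=0 D=0 ZF=0 PC=2
Step 3: PC=2 exec 'SUB A, B'. After: A=-1 B=2 C=0 D=0 ZF=0 PC=3
Step 4: PC=3 exec 'JZ 7'. After: A=-1 B=2 C=0 D=0 ZF=0 PC=4
Step 5: PC=4 exec 'MOV B, 2'. After: A=-1 B=2 C=0 D=0 ZF=0 PC=5
Step 6: PC=5 exec 'MUL C, 3'. After: A=-1 B=2 C=0 D=0 ZF=1 PC=6
Step 7: PC=6 exec 'ADD C, 3'. After: A=-1 B=2 C=3 D=0 ZF=0 PC=7
Step 8: PC=7 exec 'ADD B, 6'. After: A=-1 B=8 C=3 D=0 ZF=0 PC=8
Step 9: PC=8 exec 'HALT'. After: A=-1 B=8 C=3 D=0 ZF=0 PC=8 HALTED
Total instructions executed: 9

Answer: 9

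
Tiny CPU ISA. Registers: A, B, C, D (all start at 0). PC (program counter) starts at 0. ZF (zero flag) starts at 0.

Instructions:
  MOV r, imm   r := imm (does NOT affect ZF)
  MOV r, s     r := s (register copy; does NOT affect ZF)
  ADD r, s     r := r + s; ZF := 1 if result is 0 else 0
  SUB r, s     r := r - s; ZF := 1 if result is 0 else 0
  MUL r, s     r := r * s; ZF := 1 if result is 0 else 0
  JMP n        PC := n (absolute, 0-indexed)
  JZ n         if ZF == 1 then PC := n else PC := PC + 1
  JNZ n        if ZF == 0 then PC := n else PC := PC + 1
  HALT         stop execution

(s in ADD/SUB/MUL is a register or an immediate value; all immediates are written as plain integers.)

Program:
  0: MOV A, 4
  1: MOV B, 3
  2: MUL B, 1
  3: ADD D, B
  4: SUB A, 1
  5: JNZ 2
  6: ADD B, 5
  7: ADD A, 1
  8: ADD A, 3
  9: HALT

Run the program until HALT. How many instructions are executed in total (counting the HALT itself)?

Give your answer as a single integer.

Step 1: PC=0 exec 'MOV A, 4'. After: A=4 B=0 C=0 D=0 ZF=0 PC=1
Step 2: PC=1 exec 'MOV B, 3'. After: A=4 B=3 C=0 D=0 ZF=0 PC=2
Step 3: PC=2 exec 'MUL B, 1'. After: A=4 B=3 C=0 D=0 ZF=0 PC=3
Step 4: PC=3 exec 'ADD D, B'. After: A=4 B=3 C=0 D=3 ZF=0 PC=4
Step 5: PC=4 exec 'SUB A, 1'. After: A=3 B=3 C=0 D=3 ZF=0 PC=5
Step 6: PC=5 exec 'JNZ 2'. After: A=3 B=3 C=0 D=3 ZF=0 PC=2
Step 7: PC=2 exec 'MUL B, 1'. After: A=3 B=3 C=0 D=3 ZF=0 PC=3
Step 8: PC=3 exec 'ADD D, B'. After: A=3 B=3 C=0 D=6 ZF=0 PC=4
Step 9: PC=4 exec 'SUB A, 1'. After: A=2 B=3 C=0 D=6 ZF=0 PC=5
Step 10: PC=5 exec 'JNZ 2'. After: A=2 B=3 C=0 D=6 ZF=0 PC=2
Step 11: PC=2 exec 'MUL B, 1'. After: A=2 B=3 C=0 D=6 ZF=0 PC=3
Step 12: PC=3 exec 'ADD D, B'. After: A=2 B=3 C=0 D=9 ZF=0 PC=4
Step 13: PC=4 exec 'SUB A, 1'. After: A=1 B=3 C=0 D=9 ZF=0 PC=5
Step 14: PC=5 exec 'JNZ 2'. After: A=1 B=3 C=0 D=9 ZF=0 PC=2
Step 15: PC=2 exec 'MUL B, 1'. After: A=1 B=3 C=0 D=9 ZF=0 PC=3
Step 16: PC=3 exec 'ADD D, B'. After: A=1 B=3 C=0 D=12 ZF=0 PC=4
Step 17: PC=4 exec 'SUB A, 1'. After: A=0 B=3 C=0 D=12 ZF=1 PC=5
Step 18: PC=5 exec 'JNZ 2'. After: A=0 B=3 C=0 D=12 ZF=1 PC=6
Step 19: PC=6 exec 'ADD B, 5'. After: A=0 B=8 C=0 D=12 ZF=0 PC=7
Step 20: PC=7 exec 'ADD A, 1'. After: A=1 B=8 C=0 D=12 ZF=0 PC=8
Step 21: PC=8 exec 'ADD A, 3'. After: A=4 B=8 C=0 D=12 ZF=0 PC=9
Step 22: PC=9 exec 'HALT'. After: A=4 B=8 C=0 D=12 ZF=0 PC=9 HALTED
Total instructions executed: 22

Answer: 22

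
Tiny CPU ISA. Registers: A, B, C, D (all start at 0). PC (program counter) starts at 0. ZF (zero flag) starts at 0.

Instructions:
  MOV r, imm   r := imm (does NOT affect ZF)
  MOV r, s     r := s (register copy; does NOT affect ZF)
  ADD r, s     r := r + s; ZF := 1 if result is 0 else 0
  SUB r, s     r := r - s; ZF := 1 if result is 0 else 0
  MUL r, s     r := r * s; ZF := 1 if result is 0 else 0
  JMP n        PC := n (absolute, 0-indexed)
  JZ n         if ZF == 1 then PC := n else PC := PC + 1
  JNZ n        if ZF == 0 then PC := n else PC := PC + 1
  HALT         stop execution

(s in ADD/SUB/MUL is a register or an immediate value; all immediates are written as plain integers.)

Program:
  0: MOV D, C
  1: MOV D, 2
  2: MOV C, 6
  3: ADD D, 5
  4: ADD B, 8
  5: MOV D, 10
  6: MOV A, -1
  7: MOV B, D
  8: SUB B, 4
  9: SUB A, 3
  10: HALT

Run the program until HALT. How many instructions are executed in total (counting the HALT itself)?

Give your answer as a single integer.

Answer: 11

Derivation:
Step 1: PC=0 exec 'MOV D, C'. After: A=0 B=0 C=0 D=0 ZF=0 PC=1
Step 2: PC=1 exec 'MOV D, 2'. After: A=0 B=0 C=0 D=2 ZF=0 PC=2
Step 3: PC=2 exec 'MOV C, 6'. After: A=0 B=0 C=6 D=2 ZF=0 PC=3
Step 4: PC=3 exec 'ADD D, 5'. After: A=0 B=0 C=6 D=7 ZF=0 PC=4
Step 5: PC=4 exec 'ADD B, 8'. After: A=0 B=8 C=6 D=7 ZF=0 PC=5
Step 6: PC=5 exec 'MOV D, 10'. After: A=0 B=8 C=6 D=10 ZF=0 PC=6
Step 7: PC=6 exec 'MOV A, -1'. After: A=-1 B=8 C=6 D=10 ZF=0 PC=7
Step 8: PC=7 exec 'MOV B, D'. After: A=-1 B=10 C=6 D=10 ZF=0 PC=8
Step 9: PC=8 exec 'SUB B, 4'. After: A=-1 B=6 C=6 D=10 ZF=0 PC=9
Step 10: PC=9 exec 'SUB A, 3'. After: A=-4 B=6 C=6 D=10 ZF=0 PC=10
Step 11: PC=10 exec 'HALT'. After: A=-4 B=6 C=6 D=10 ZF=0 PC=10 HALTED
Total instructions executed: 11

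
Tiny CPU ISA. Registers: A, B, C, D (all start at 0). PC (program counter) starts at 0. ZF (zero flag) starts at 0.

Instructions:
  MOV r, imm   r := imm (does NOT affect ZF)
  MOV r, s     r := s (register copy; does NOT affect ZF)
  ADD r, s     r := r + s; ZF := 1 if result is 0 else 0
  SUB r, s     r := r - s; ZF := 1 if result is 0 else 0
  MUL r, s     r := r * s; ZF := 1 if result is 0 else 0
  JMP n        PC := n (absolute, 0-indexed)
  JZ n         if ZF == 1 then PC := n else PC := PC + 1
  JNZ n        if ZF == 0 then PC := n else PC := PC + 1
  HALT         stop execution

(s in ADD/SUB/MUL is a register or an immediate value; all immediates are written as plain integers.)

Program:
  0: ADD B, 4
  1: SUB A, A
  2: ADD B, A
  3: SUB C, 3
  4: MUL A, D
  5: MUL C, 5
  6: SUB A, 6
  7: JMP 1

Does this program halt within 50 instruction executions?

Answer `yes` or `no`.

Answer: no

Derivation:
Step 1: PC=0 exec 'ADD B, 4'. After: A=0 B=4 C=0 D=0 ZF=0 PC=1
Step 2: PC=1 exec 'SUB A, A'. After: A=0 B=4 C=0 D=0 ZF=1 PC=2
Step 3: PC=2 exec 'ADD B, A'. After: A=0 B=4 C=0 D=0 ZF=0 PC=3
Step 4: PC=3 exec 'SUB C, 3'. After: A=0 B=4 C=-3 D=0 ZF=0 PC=4
Step 5: PC=4 exec 'MUL A, D'. After: A=0 B=4 C=-3 D=0 ZF=1 PC=5
Step 6: PC=5 exec 'MUL C, 5'. After: A=0 B=4 C=-15 D=0 ZF=0 PC=6
Step 7: PC=6 exec 'SUB A, 6'. After: A=-6 B=4 C=-15 D=0 ZF=0 PC=7
Step 8: PC=7 exec 'JMP 1'. After: A=-6 B=4 C=-15 D=0 ZF=0 PC=1
Step 9: PC=1 exec 'SUB A, A'. After: A=0 B=4 C=-15 D=0 ZF=1 PC=2
Step 10: PC=2 exec 'ADD B, A'. After: A=0 B=4 C=-15 D=0 ZF=0 PC=3
Step 11: PC=3 exec 'SUB C, 3'. After: A=0 B=4 C=-18 D=0 ZF=0 PC=4
Step 12: PC=4 exec 'MUL A, D'. After: A=0 B=4 C=-18 D=0 ZF=1 PC=5
Step 13: PC=5 exec 'MUL C, 5'. After: A=0 B=4 C=-90 D=0 ZF=0 PC=6
Step 14: PC=6 exec 'SUB A, 6'. After: A=-6 B=4 C=-90 D=0 ZF=0 PC=7
Step 15: PC=7 exec 'JMP 1'. After: A=-6 B=4 C=-90 D=0 ZF=0 PC=1
After 50 steps: not halted. PC revisits the same instructions with no path to HALT; will never halt.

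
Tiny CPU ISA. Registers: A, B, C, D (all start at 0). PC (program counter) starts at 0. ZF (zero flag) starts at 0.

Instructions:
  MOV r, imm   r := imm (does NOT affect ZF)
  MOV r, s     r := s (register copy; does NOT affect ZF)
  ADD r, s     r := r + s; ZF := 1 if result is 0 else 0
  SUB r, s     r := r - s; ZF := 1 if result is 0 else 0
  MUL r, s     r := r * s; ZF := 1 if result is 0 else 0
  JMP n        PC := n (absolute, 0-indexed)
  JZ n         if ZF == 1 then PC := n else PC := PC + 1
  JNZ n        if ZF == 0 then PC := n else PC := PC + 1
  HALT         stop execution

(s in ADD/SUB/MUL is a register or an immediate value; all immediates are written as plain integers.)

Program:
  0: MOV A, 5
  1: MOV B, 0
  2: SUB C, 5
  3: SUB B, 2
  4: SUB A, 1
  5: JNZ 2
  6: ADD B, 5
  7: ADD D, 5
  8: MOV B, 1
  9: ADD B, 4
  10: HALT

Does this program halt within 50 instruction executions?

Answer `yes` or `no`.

Answer: yes

Derivation:
Step 1: PC=0 exec 'MOV A, 5'. After: A=5 B=0 C=0 D=0 ZF=0 PC=1
Step 2: PC=1 exec 'MOV B, 0'. After: A=5 B=0 C=0 D=0 ZF=0 PC=2
Step 3: PC=2 exec 'SUB C, 5'. After: A=5 B=0 C=-5 D=0 ZF=0 PC=3
Step 4: PC=3 exec 'SUB B, 2'. After: A=5 B=-2 C=-5 D=0 ZF=0 PC=4
Step 5: PC=4 exec 'SUB A, 1'. After: A=4 B=-2 C=-5 D=0 ZF=0 PC=5
Step 6: PC=5 exec 'JNZ 2'. After: A=4 B=-2 C=-5 D=0 ZF=0 PC=2
Step 7: PC=2 exec 'SUB C, 5'. After: A=4 B=-2 C=-10 D=0 ZF=0 PC=3
Step 8: PC=3 exec 'SUB B, 2'. After: A=4 B=-4 C=-10 D=0 ZF=0 PC=4
Step 9: PC=4 exec 'SUB A, 1'. After: A=3 B=-4 C=-10 D=0 ZF=0 PC=5
Step 10: PC=5 exec 'JNZ 2'. After: A=3 B=-4 C=-10 D=0 ZF=0 PC=2
Step 11: PC=2 exec 'SUB C, 5'. After: A=3 B=-4 C=-15 D=0 ZF=0 PC=3
Step 12: PC=3 exec 'SUB B, 2'. After: A=3 B=-6 C=-15 D=0 ZF=0 PC=4
Step 13: PC=4 exec 'SUB A, 1'. After: A=2 B=-6 C=-15 D=0 ZF=0 PC=5
Step 14: PC=5 exec 'JNZ 2'. After: A=2 B=-6 C=-15 D=0 ZF=0 PC=2
Step 15: PC=2 exec 'SUB C, 5'. After: A=2 B=-6 C=-20 D=0 ZF=0 PC=3
Step 16: PC=3 exec 'SUB B, 2'. After: A=2 B=-8 C=-20 D=0 ZF=0 PC=4
Step 17: PC=4 exec 'SUB A, 1'. After: A=1 B=-8 C=-20 D=0 ZF=0 PC=5
Step 18: PC=5 exec 'JNZ 2'. After: A=1 B=-8 C=-20 D=0 ZF=0 PC=2
Step 19: PC=2 exec 'SUB C, 5'. After: A=1 B=-8 C=-25 D=0 ZF=0 PC=3
Step 20: PC=3 exec 'SUB B, 2'. After: A=1 B=-10 C=-25 D=0 ZF=0 PC=4
Step 21: PC=4 exec 'SUB A, 1'. After: A=0 B=-10 C=-25 D=0 ZF=1 PC=5
Step 22: PC=5 exec 'JNZ 2'. After: A=0 B=-10 C=-25 D=0 ZF=1 PC=6
Step 23: PC=6 exec 'ADD B, 5'. After: A=0 B=-5 C=-25 D=0 ZF=0 PC=7
Step 24: PC=7 exec 'ADD D, 5'. After: A=0 B=-5 C=-25 D=5 ZF=0 PC=8
Step 25: PC=8 exec 'MOV B, 1'. After: A=0 B=1 C=-25 D=5 ZF=0 PC=9
Step 26: PC=9 exec 'ADD B, 4'. After: A=0 B=5 C=-25 D=5 ZF=0 PC=10
Step 27: PC=10 exec 'HALT'. After: A=0 B=5 C=-25 D=5 ZF=0 PC=10 HALTED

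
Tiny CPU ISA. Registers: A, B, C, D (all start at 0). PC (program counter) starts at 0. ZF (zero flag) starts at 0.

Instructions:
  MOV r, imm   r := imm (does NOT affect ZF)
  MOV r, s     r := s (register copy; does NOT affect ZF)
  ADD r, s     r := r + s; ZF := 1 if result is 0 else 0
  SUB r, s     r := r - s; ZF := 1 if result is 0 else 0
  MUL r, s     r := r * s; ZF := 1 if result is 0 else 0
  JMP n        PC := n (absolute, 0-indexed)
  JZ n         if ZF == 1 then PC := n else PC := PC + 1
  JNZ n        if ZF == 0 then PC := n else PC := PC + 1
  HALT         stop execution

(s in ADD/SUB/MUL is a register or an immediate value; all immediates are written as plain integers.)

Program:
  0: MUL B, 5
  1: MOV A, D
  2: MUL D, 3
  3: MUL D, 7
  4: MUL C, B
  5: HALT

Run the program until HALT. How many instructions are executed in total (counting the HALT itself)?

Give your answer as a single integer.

Answer: 6

Derivation:
Step 1: PC=0 exec 'MUL B, 5'. After: A=0 B=0 C=0 D=0 ZF=1 PC=1
Step 2: PC=1 exec 'MOV A, D'. After: A=0 B=0 C=0 D=0 ZF=1 PC=2
Step 3: PC=2 exec 'MUL D, 3'. After: A=0 B=0 C=0 D=0 ZF=1 PC=3
Step 4: PC=3 exec 'MUL D, 7'. After: A=0 B=0 C=0 D=0 ZF=1 PC=4
Step 5: PC=4 exec 'MUL C, B'. After: A=0 B=0 C=0 D=0 ZF=1 PC=5
Step 6: PC=5 exec 'HALT'. After: A=0 B=0 C=0 D=0 ZF=1 PC=5 HALTED
Total instructions executed: 6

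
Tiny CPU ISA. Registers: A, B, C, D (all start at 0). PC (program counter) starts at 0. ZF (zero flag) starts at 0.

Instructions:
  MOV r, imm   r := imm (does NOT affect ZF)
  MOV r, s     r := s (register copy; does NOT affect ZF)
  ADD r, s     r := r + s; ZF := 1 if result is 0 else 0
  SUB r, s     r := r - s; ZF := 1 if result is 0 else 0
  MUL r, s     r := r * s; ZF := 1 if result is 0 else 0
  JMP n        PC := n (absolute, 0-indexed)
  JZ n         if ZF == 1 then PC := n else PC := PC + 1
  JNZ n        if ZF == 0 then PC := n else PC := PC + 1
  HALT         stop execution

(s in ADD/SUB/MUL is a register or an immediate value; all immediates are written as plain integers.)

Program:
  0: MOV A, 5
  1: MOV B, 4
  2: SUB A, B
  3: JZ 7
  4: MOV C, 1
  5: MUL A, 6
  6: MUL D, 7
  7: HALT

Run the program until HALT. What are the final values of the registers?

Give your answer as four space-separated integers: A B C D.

Answer: 6 4 1 0

Derivation:
Step 1: PC=0 exec 'MOV A, 5'. After: A=5 B=0 C=0 D=0 ZF=0 PC=1
Step 2: PC=1 exec 'MOV B, 4'. After: A=5 B=4 C=0 D=0 ZF=0 PC=2
Step 3: PC=2 exec 'SUB A, B'. After: A=1 B=4 C=0 D=0 ZF=0 PC=3
Step 4: PC=3 exec 'JZ 7'. After: A=1 B=4 C=0 D=0 ZF=0 PC=4
Step 5: PC=4 exec 'MOV C, 1'. After: A=1 B=4 C=1 D=0 ZF=0 PC=5
Step 6: PC=5 exec 'MUL A, 6'. After: A=6 B=4 C=1 D=0 ZF=0 PC=6
Step 7: PC=6 exec 'MUL D, 7'. After: A=6 B=4 C=1 D=0 ZF=1 PC=7
Step 8: PC=7 exec 'HALT'. After: A=6 B=4 C=1 D=0 ZF=1 PC=7 HALTED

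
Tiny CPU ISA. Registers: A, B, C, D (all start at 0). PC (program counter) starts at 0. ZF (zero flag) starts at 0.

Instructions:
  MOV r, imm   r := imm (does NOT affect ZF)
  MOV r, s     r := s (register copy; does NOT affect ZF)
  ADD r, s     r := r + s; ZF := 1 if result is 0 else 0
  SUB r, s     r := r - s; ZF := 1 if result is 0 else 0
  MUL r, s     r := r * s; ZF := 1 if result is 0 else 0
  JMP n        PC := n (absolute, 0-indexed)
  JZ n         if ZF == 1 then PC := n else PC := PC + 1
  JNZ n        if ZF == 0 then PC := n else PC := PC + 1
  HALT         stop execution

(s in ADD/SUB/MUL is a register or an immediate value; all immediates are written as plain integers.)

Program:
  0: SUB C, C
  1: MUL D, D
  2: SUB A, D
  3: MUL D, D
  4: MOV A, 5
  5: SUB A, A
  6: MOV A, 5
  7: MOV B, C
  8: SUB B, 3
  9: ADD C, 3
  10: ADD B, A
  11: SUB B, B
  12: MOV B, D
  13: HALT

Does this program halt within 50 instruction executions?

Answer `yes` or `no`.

Step 1: PC=0 exec 'SUB C, C'. After: A=0 B=0 C=0 D=0 ZF=1 PC=1
Step 2: PC=1 exec 'MUL D, D'. After: A=0 B=0 C=0 D=0 ZF=1 PC=2
Step 3: PC=2 exec 'SUB A, D'. After: A=0 B=0 C=0 D=0 ZF=1 PC=3
Step 4: PC=3 exec 'MUL D, D'. After: A=0 B=0 C=0 D=0 ZF=1 PC=4
Step 5: PC=4 exec 'MOV A, 5'. After: A=5 B=0 C=0 D=0 ZF=1 PC=5
Step 6: PC=5 exec 'SUB A, A'. After: A=0 B=0 C=0 D=0 ZF=1 PC=6
Step 7: PC=6 exec 'MOV A, 5'. After: A=5 B=0 C=0 D=0 ZF=1 PC=7
Step 8: PC=7 exec 'MOV B, C'. After: A=5 B=0 C=0 D=0 ZF=1 PC=8
Step 9: PC=8 exec 'SUB B, 3'. After: A=5 B=-3 C=0 D=0 ZF=0 PC=9
Step 10: PC=9 exec 'ADD C, 3'. After: A=5 B=-3 C=3 D=0 ZF=0 PC=10
Step 11: PC=10 exec 'ADD B, A'. After: A=5 B=2 C=3 D=0 ZF=0 PC=11
Step 12: PC=11 exec 'SUB B, B'. After: A=5 B=0 C=3 D=0 ZF=1 PC=12
Step 13: PC=12 exec 'MOV B, D'. After: A=5 B=0 C=3 D=0 ZF=1 PC=13
Step 14: PC=13 exec 'HALT'. After: A=5 B=0 C=3 D=0 ZF=1 PC=13 HALTED

Answer: yes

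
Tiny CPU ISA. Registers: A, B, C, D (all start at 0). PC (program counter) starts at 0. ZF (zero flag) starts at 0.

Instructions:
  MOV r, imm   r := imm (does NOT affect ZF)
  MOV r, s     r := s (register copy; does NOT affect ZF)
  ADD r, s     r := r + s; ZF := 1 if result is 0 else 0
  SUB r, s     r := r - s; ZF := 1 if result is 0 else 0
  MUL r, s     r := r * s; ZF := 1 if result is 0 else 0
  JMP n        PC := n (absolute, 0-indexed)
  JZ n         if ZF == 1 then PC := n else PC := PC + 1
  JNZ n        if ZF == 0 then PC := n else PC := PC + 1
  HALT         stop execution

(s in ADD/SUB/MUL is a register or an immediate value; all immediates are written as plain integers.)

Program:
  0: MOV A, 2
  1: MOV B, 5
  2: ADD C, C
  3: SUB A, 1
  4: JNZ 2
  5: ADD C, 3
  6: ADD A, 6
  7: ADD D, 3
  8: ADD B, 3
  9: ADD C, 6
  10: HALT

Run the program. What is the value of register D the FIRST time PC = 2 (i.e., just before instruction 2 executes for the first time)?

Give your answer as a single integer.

Step 1: PC=0 exec 'MOV A, 2'. After: A=2 B=0 C=0 D=0 ZF=0 PC=1
Step 2: PC=1 exec 'MOV B, 5'. After: A=2 B=5 C=0 D=0 ZF=0 PC=2
First time PC=2: D=0

0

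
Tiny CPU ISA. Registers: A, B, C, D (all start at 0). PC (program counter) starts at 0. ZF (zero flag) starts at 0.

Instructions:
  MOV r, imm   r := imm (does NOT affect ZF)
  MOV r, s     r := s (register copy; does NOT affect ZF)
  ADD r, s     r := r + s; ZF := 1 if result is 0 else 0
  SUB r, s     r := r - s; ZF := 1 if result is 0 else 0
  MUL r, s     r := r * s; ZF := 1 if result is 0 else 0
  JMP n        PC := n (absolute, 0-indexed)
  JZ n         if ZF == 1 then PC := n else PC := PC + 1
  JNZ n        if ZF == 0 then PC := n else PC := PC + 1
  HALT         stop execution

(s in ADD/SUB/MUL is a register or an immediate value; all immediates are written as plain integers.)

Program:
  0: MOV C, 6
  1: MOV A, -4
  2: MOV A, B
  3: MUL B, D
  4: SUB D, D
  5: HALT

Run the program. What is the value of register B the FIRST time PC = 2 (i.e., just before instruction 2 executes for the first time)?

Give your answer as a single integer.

Step 1: PC=0 exec 'MOV C, 6'. After: A=0 B=0 C=6 D=0 ZF=0 PC=1
Step 2: PC=1 exec 'MOV A, -4'. After: A=-4 B=0 C=6 D=0 ZF=0 PC=2
First time PC=2: B=0

0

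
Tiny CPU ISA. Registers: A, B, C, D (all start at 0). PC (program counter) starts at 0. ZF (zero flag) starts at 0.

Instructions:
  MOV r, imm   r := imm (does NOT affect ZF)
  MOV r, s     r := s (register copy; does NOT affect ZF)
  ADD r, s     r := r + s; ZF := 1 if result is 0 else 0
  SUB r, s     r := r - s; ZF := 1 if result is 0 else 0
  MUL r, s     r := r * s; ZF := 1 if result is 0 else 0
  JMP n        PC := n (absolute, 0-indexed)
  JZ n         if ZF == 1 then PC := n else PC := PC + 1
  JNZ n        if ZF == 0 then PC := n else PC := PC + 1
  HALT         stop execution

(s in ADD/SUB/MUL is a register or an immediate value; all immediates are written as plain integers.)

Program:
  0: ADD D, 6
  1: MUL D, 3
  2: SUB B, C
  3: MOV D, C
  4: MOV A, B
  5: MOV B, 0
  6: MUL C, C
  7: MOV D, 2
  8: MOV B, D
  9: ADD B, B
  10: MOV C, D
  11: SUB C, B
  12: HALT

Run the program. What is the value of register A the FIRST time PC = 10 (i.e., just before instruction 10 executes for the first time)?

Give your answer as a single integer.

Step 1: PC=0 exec 'ADD D, 6'. After: A=0 B=0 C=0 D=6 ZF=0 PC=1
Step 2: PC=1 exec 'MUL D, 3'. After: A=0 B=0 C=0 D=18 ZF=0 PC=2
Step 3: PC=2 exec 'SUB B, C'. After: A=0 B=0 C=0 D=18 ZF=1 PC=3
Step 4: PC=3 exec 'MOV D, C'. After: A=0 B=0 C=0 D=0 ZF=1 PC=4
Step 5: PC=4 exec 'MOV A, B'. After: A=0 B=0 C=0 D=0 ZF=1 PC=5
Step 6: PC=5 exec 'MOV B, 0'. After: A=0 B=0 C=0 D=0 ZF=1 PC=6
Step 7: PC=6 exec 'MUL C, C'. After: A=0 B=0 C=0 D=0 ZF=1 PC=7
Step 8: PC=7 exec 'MOV D, 2'. After: A=0 B=0 C=0 D=2 ZF=1 PC=8
Step 9: PC=8 exec 'MOV B, D'. After: A=0 B=2 C=0 D=2 ZF=1 PC=9
Step 10: PC=9 exec 'ADD B, B'. After: A=0 B=4 C=0 D=2 ZF=0 PC=10
First time PC=10: A=0

0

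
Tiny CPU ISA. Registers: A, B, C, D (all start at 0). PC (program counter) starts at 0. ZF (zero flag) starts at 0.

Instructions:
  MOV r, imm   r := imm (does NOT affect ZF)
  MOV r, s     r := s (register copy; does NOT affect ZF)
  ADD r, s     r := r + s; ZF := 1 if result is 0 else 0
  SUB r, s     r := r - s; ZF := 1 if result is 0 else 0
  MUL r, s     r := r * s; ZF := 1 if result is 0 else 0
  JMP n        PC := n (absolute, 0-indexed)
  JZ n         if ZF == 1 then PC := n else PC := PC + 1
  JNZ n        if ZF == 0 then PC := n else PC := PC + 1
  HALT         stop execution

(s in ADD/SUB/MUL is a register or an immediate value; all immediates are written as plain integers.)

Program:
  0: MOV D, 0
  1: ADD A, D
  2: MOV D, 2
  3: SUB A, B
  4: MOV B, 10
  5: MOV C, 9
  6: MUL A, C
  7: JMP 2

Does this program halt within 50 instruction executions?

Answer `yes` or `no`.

Answer: no

Derivation:
Step 1: PC=0 exec 'MOV D, 0'. After: A=0 B=0 C=0 D=0 ZF=0 PC=1
Step 2: PC=1 exec 'ADD A, D'. After: A=0 B=0 C=0 D=0 ZF=1 PC=2
Step 3: PC=2 exec 'MOV D, 2'. After: A=0 B=0 C=0 D=2 ZF=1 PC=3
Step 4: PC=3 exec 'SUB A, B'. After: A=0 B=0 C=0 D=2 ZF=1 PC=4
Step 5: PC=4 exec 'MOV B, 10'. After: A=0 B=10 C=0 D=2 ZF=1 PC=5
Step 6: PC=5 exec 'MOV C, 9'. After: A=0 B=10 C=9 D=2 ZF=1 PC=6
Step 7: PC=6 exec 'MUL A, C'. After: A=0 B=10 C=9 D=2 ZF=1 PC=7
Step 8: PC=7 exec 'JMP 2'. After: A=0 B=10 C=9 D=2 ZF=1 PC=2
Step 9: PC=2 exec 'MOV D, 2'. After: A=0 B=10 C=9 D=2 ZF=1 PC=3
Step 10: PC=3 exec 'SUB A, B'. After: A=-10 B=10 C=9 D=2 ZF=0 PC=4
Step 11: PC=4 exec 'MOV B, 10'. After: A=-10 B=10 C=9 D=2 ZF=0 PC=5
Step 12: PC=5 exec 'MOV C, 9'. After: A=-10 B=10 C=9 D=2 ZF=0 PC=6
Step 13: PC=6 exec 'MUL A, C'. After: A=-90 B=10 C=9 D=2 ZF=0 PC=7
Step 14: PC=7 exec 'JMP 2'. After: A=-90 B=10 C=9 D=2 ZF=0 PC=2
Step 15: PC=2 exec 'MOV D, 2'. After: A=-90 B=10 C=9 D=2 ZF=0 PC=3
After 50 steps: not halted. PC revisits the same instructions with no path to HALT; will never halt.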